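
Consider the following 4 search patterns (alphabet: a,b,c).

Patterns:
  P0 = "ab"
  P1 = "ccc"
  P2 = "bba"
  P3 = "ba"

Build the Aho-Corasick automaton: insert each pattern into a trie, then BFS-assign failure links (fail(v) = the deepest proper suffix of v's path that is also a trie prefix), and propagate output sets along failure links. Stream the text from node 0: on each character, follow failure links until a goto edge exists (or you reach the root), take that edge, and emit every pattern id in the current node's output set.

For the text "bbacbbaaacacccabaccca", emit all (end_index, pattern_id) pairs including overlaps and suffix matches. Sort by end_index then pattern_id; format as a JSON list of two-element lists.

Build automaton:
Trie (insert patterns):
  0='ε' goto a→1 b→6 c→3
  1='a' goto b→2
  2='ab' goto ·  [P0 ends]
  3='c' goto c→4
  4='cc' goto c→5
  5='ccc' goto ·  [P1 ends]
  6='b' goto a→9 b→7
  7='bb' goto a→8
  8='bba' goto ·  [P2 ends]
  9='ba' goto ·  [P3 ends]

BFS fail/out derivation:
  n1('a'): parent n0 fail=0; on 'a' 0 → fail=0;  out ∅∪∅=∅
  n3('c'): parent n0 fail=0; on 'c' 0 → fail=0;  out ∅∪∅=∅
  n6('b'): parent n0 fail=0; on 'b' 0 → fail=0;  out ∅∪∅=∅
  n2('ab'): parent n1 fail=0; on 'b' 0 → fail=6;  out {0}∪∅={0}
  n4('cc'): parent n3 fail=0; on 'c' 0 → fail=3;  out ∅∪∅=∅
  n7('bb'): parent n6 fail=0; on 'b' 0 → fail=6;  out ∅∪∅=∅
  n9('ba'): parent n6 fail=0; on 'a' 0 → fail=1;  out {3}∪∅={3}
  n5('ccc'): parent n4 fail=3; on 'c' 3 → fail=4;  out {1}∪∅={1}
  n8('bba'): parent n7 fail=6; on 'a' 6 → fail=9;  out {2}∪{3}={2,3}

Run:
[0] read 'b'  n0⇒n6
[1] read 'b'  n6⇒n7
[2] read 'a'  n7⇒n8  ** P2@[0:2],P3@[1:2]
[3] read 'c'  n8⇒n3 (fail-walked)
[4] read 'b'  n3⇒n6 (fail-walked)
[5] read 'b'  n6⇒n7
[6] read 'a'  n7⇒n8  ** P2@[4:6],P3@[5:6]
[7] read 'a'  n8⇒n1 (fail-walked)
[8] read 'a'  n1⇒n1 (fail-walked)
[9] read 'c'  n1⇒n3 (fail-walked)
[10] read 'a'  n3⇒n1 (fail-walked)
[11] read 'c'  n1⇒n3 (fail-walked)
[12] read 'c'  n3⇒n4
[13] read 'c'  n4⇒n5  ** P1@[11:13]
[14] read 'a'  n5⇒n1 (fail-walked)
[15] read 'b'  n1⇒n2  ** P0@[14:15]
[16] read 'a'  n2⇒n9 (fail-walked)  ** P3@[15:16]
[17] read 'c'  n9⇒n3 (fail-walked)
[18] read 'c'  n3⇒n4
[19] read 'c'  n4⇒n5  ** P1@[17:19]
[20] read 'a'  n5⇒n1 (fail-walked)

All matches (sorted): [[2,2],[2,3],[6,2],[6,3],[13,1],[15,0],[16,3],[19,1]]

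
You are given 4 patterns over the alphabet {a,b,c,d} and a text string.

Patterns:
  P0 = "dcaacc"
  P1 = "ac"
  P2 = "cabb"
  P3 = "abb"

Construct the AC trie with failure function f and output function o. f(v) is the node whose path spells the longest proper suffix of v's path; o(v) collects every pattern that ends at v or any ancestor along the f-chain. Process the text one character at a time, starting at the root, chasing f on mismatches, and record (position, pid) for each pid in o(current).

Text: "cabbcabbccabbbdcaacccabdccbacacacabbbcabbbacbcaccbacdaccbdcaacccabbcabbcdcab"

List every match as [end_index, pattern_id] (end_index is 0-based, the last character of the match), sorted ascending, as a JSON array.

Build:
Trie (insert patterns):
  n0 'ε': a→7 c→9 d→1
  n1 'd': c→2
  n2 'dc': a→3
  n3 'dca': a→4
  n4 'dcaa': c→5
  n5 'dcaac': c→6
  n6 'dcaacc': ·  ←P0
  n7 'a': b→13 c→8
  n8 'ac': ·  ←P1
  n9 'c': a→10
  n10 'ca': b→11
  n11 'cab': b→12
  n12 'cabb': ·  ←P2
  n13 'ab': b→14
  n14 'abb': ·  ←P3

BFS fail/out derivation:
  n1('d'): parent n0 fail=0; on 'd' 0 → fail=0;  out ∅∪∅=∅
  n7('a'): parent n0 fail=0; on 'a' 0 → fail=0;  out ∅∪∅=∅
  n9('c'): parent n0 fail=0; on 'c' 0 → fail=0;  out ∅∪∅=∅
  n2('dc'): parent n1 fail=0; on 'c' 0 → fail=9;  out ∅∪∅=∅
  n8('ac'): parent n7 fail=0; on 'c' 0 → fail=9;  out {1}∪∅={1}
  n10('ca'): parent n9 fail=0; on 'a' 0 → fail=7;  out ∅∪∅=∅
  n13('ab'): parent n7 fail=0; on 'b' 0 → fail=0;  out ∅∪∅=∅
  n3('dca'): parent n2 fail=9; on 'a' 9 → fail=10;  out ∅∪∅=∅
  n11('cab'): parent n10 fail=7; on 'b' 7 → fail=13;  out ∅∪∅=∅
  n14('abb'): parent n13 fail=0; on 'b' 0 → fail=0;  out {3}∪∅={3}
  n4('dcaa'): parent n3 fail=10; on 'a' 10→7→0 → fail=7;  out ∅∪∅=∅
  n12('cabb'): parent n11 fail=13; on 'b' 13 → fail=14;  out {2}∪{3}={2,3}
  n5('dcaac'): parent n4 fail=7; on 'c' 7 → fail=8;  out ∅∪{1}={1}
  n6('dcaacc'): parent n5 fail=8; on 'c' 8→9→0 → fail=9;  out {0}∪∅={0}

Scan:
i=0 'c': node 0→9
i=1 'a': node 9→10
i=2 'b': node 10→11
i=3 'b': node 11→12  → match P2@[0:3],P3@[1:3]
i=4 'c': node 12→9 ·f
i=5 'a': node 9→10
i=6 'b': node 10→11
i=7 'b': node 11→12  → match P2@[4:7],P3@[5:7]
i=8 'c': node 12→9 ·f
i=9 'c': node 9→9 ·f
i=10 'a': node 9→10
i=11 'b': node 10→11
i=12 'b': node 11→12  → match P2@[9:12],P3@[10:12]
i=13 'b': node 12→0 ·f
i=14 'd': node 0→1
i=15 'c': node 1→2
i=16 'a': node 2→3
i=17 'a': node 3→4
i=18 'c': node 4→5  → match P1@[17:18]
i=19 'c': node 5→6  → match P0@[14:19]
i=20 'c': node 6→9 ·f
i=21 'a': node 9→10
i=22 'b': node 10→11
i=23 'd': node 11→1 ·f
i=24 'c': node 1→2
i=25 'c': node 2→9 ·f
i=26 'b': node 9→0 ·f
i=27 'a': node 0→7
i=28 'c': node 7→8  → match P1@[27:28]
i=29 'a': node 8→10 ·f
i=30 'c': node 10→8 ·f  → match P1@[29:30]
i=31 'a': node 8→10 ·f
i=32 'c': node 10→8 ·f  → match P1@[31:32]
i=33 'a': node 8→10 ·f
i=34 'b': node 10→11
i=35 'b': node 11→12  → match P2@[32:35],P3@[33:35]
i=36 'b': node 12→0 ·f
i=37 'c': node 0→9
i=38 'a': node 9→10
i=39 'b': node 10→11
i=40 'b': node 11→12  → match P2@[37:40],P3@[38:40]
i=41 'b': node 12→0 ·f
i=42 'a': node 0→7
i=43 'c': node 7→8  → match P1@[42:43]
i=44 'b': node 8→0 ·f
i=45 'c': node 0→9
i=46 'a': node 9→10
i=47 'c': node 10→8 ·f  → match P1@[46:47]
i=48 'c': node 8→9 ·f
i=49 'b': node 9→0 ·f
i=50 'a': node 0→7
i=51 'c': node 7→8  → match P1@[50:51]
i=52 'd': node 8→1 ·f
i=53 'a': node 1→7 ·f
i=54 'c': node 7→8  → match P1@[53:54]
i=55 'c': node 8→9 ·f
i=56 'b': node 9→0 ·f
i=57 'd': node 0→1
i=58 'c': node 1→2
i=59 'a': node 2→3
i=60 'a': node 3→4
i=61 'c': node 4→5  → match P1@[60:61]
i=62 'c': node 5→6  → match P0@[57:62]
i=63 'c': node 6→9 ·f
i=64 'a': node 9→10
i=65 'b': node 10→11
i=66 'b': node 11→12  → match P2@[63:66],P3@[64:66]
i=67 'c': node 12→9 ·f
i=68 'a': node 9→10
i=69 'b': node 10→11
i=70 'b': node 11→12  → match P2@[67:70],P3@[68:70]
i=71 'c': node 12→9 ·f
i=72 'd': node 9→1 ·f
i=73 'c': node 1→2
i=74 'a': node 2→3
i=75 'b': node 3→11 ·f

All matches (sorted): [[3,2],[3,3],[7,2],[7,3],[12,2],[12,3],[18,1],[19,0],[28,1],[30,1],[32,1],[35,2],[35,3],[40,2],[40,3],[43,1],[47,1],[51,1],[54,1],[61,1],[62,0],[66,2],[66,3],[70,2],[70,3]]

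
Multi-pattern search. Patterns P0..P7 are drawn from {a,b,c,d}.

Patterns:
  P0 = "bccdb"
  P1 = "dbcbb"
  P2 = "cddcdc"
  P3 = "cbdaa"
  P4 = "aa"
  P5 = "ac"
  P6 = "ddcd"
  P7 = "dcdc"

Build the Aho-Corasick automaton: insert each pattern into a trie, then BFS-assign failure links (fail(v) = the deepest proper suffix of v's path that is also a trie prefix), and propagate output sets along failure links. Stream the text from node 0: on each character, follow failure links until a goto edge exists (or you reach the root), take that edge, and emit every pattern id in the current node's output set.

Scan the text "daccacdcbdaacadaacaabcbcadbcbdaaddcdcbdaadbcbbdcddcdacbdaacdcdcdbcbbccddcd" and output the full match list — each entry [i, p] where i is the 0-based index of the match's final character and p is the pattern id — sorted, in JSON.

Construct AC machine:
Trie (insert patterns):
  0='ε' goto a→21 b→1 c→11 d→6
  1='b' goto c→2
  2='bc' goto c→3
  3='bcc' goto d→4
  4='bccd' goto b→5
  5='bccdb' goto ·  [P0 ends]
  6='d' goto b→7 c→27 d→24
  7='db' goto c→8
  8='dbc' goto b→9
  9='dbcb' goto b→10
  10='dbcbb' goto ·  [P1 ends]
  11='c' goto b→17 d→12
  12='cd' goto d→13
  13='cdd' goto c→14
  14='cddc' goto d→15
  15='cddcd' goto c→16
  16='cddcdc' goto ·  [P2 ends]
  17='cb' goto d→18
  18='cbd' goto a→19
  19='cbda' goto a→20
  20='cbdaa' goto ·  [P3 ends]
  21='a' goto a→22 c→23
  22='aa' goto ·  [P4 ends]
  23='ac' goto ·  [P5 ends]
  24='dd' goto c→25
  25='ddc' goto d→26
  26='ddcd' goto ·  [P6 ends]
  27='dc' goto d→28
  28='dcd' goto c→29
  29='dcdc' goto ·  [P7 ends]

Failure links (BFS by depth):
  n1('b'): parent n0 fail=0; on 'b' 0 → fail=0;  out ∅∪∅=∅
  n6('d'): parent n0 fail=0; on 'd' 0 → fail=0;  out ∅∪∅=∅
  n11('c'): parent n0 fail=0; on 'c' 0 → fail=0;  out ∅∪∅=∅
  n21('a'): parent n0 fail=0; on 'a' 0 → fail=0;  out ∅∪∅=∅
  n2('bc'): parent n1 fail=0; on 'c' 0 → fail=11;  out ∅∪∅=∅
  n7('db'): parent n6 fail=0; on 'b' 0 → fail=1;  out ∅∪∅=∅
  n12('cd'): parent n11 fail=0; on 'd' 0 → fail=6;  out ∅∪∅=∅
  n17('cb'): parent n11 fail=0; on 'b' 0 → fail=1;  out ∅∪∅=∅
  n22('aa'): parent n21 fail=0; on 'a' 0 → fail=21;  out {4}∪∅={4}
  n23('ac'): parent n21 fail=0; on 'c' 0 → fail=11;  out {5}∪∅={5}
  n24('dd'): parent n6 fail=0; on 'd' 0 → fail=6;  out ∅∪∅=∅
  n27('dc'): parent n6 fail=0; on 'c' 0 → fail=11;  out ∅∪∅=∅
  n3('bcc'): parent n2 fail=11; on 'c' 11→0 → fail=11;  out ∅∪∅=∅
  n8('dbc'): parent n7 fail=1; on 'c' 1 → fail=2;  out ∅∪∅=∅
  n13('cdd'): parent n12 fail=6; on 'd' 6 → fail=24;  out ∅∪∅=∅
  n18('cbd'): parent n17 fail=1; on 'd' 1→0 → fail=6;  out ∅∪∅=∅
  n25('ddc'): parent n24 fail=6; on 'c' 6 → fail=27;  out ∅∪∅=∅
  n28('dcd'): parent n27 fail=11; on 'd' 11 → fail=12;  out ∅∪∅=∅
  n4('bccd'): parent n3 fail=11; on 'd' 11 → fail=12;  out ∅∪∅=∅
  n9('dbcb'): parent n8 fail=2; on 'b' 2→11 → fail=17;  out ∅∪∅=∅
  n14('cddc'): parent n13 fail=24; on 'c' 24 → fail=25;  out ∅∪∅=∅
  n19('cbda'): parent n18 fail=6; on 'a' 6→0 → fail=21;  out ∅∪∅=∅
  n26('ddcd'): parent n25 fail=27; on 'd' 27 → fail=28;  out {6}∪∅={6}
  n29('dcdc'): parent n28 fail=12; on 'c' 12→6 → fail=27;  out {7}∪∅={7}
  n5('bccdb'): parent n4 fail=12; on 'b' 12→6 → fail=7;  out {0}∪∅={0}
  n10('dbcbb'): parent n9 fail=17; on 'b' 17→1→0 → fail=1;  out {1}∪∅={1}
  n15('cddcd'): parent n14 fail=25; on 'd' 25 → fail=26;  out ∅∪{6}={6}
  n20('cbdaa'): parent n19 fail=21; on 'a' 21 → fail=22;  out {3}∪{4}={3,4}
  n16('cddcdc'): parent n15 fail=26; on 'c' 26→28 → fail=29;  out {2}∪{7}={2,7}

Text stream:
pos 0 'd': at 6
pos 1 'a': at 21 ·f
pos 2 'c': at 23  ** P5@[1:2]
pos 3 'c': at 11 ·f
pos 4 'a': at 21 ·f
pos 5 'c': at 23  ** P5@[4:5]
pos 6 'd': at 12 ·f
pos 7 'c': at 27 ·f
pos 8 'b': at 17 ·f
pos 9 'd': at 18
pos 10 'a': at 19
pos 11 'a': at 20  ** P3@[7:11],P4@[10:11]
pos 12 'c': at 23 ·f  ** P5@[11:12]
pos 13 'a': at 21 ·f
pos 14 'd': at 6 ·f
pos 15 'a': at 21 ·f
pos 16 'a': at 22  ** P4@[15:16]
pos 17 'c': at 23 ·f  ** P5@[16:17]
pos 18 'a': at 21 ·f
pos 19 'a': at 22  ** P4@[18:19]
pos 20 'b': at 1 ·f
pos 21 'c': at 2
pos 22 'b': at 17 ·f
pos 23 'c': at 2 ·f
pos 24 'a': at 21 ·f
pos 25 'd': at 6 ·f
pos 26 'b': at 7
pos 27 'c': at 8
pos 28 'b': at 9
pos 29 'd': at 18 ·f
pos 30 'a': at 19
pos 31 'a': at 20  ** P3@[27:31],P4@[30:31]
pos 32 'd': at 6 ·f
pos 33 'd': at 24
pos 34 'c': at 25
pos 35 'd': at 26  ** P6@[32:35]
pos 36 'c': at 29 ·f  ** P7@[33:36]
pos 37 'b': at 17 ·f
pos 38 'd': at 18
pos 39 'a': at 19
pos 40 'a': at 20  ** P3@[36:40],P4@[39:40]
pos 41 'd': at 6 ·f
pos 42 'b': at 7
pos 43 'c': at 8
pos 44 'b': at 9
pos 45 'b': at 10  ** P1@[41:45]
pos 46 'd': at 6 ·f
pos 47 'c': at 27
pos 48 'd': at 28
pos 49 'd': at 13 ·f
pos 50 'c': at 14
pos 51 'd': at 15  ** P6@[48:51]
pos 52 'a': at 21 ·f
pos 53 'c': at 23  ** P5@[52:53]
pos 54 'b': at 17 ·f
pos 55 'd': at 18
pos 56 'a': at 19
pos 57 'a': at 20  ** P3@[53:57],P4@[56:57]
pos 58 'c': at 23 ·f  ** P5@[57:58]
pos 59 'd': at 12 ·f
pos 60 'c': at 27 ·f
pos 61 'd': at 28
pos 62 'c': at 29  ** P7@[59:62]
pos 63 'd': at 28 ·f
pos 64 'b': at 7 ·f
pos 65 'c': at 8
pos 66 'b': at 9
pos 67 'b': at 10  ** P1@[63:67]
pos 68 'c': at 2 ·f
pos 69 'c': at 3
pos 70 'd': at 4
pos 71 'd': at 13 ·f
pos 72 'c': at 14
pos 73 'd': at 15  ** P6@[70:73]

Result: [[2,5],[5,5],[11,3],[11,4],[12,5],[16,4],[17,5],[19,4],[31,3],[31,4],[35,6],[36,7],[40,3],[40,4],[45,1],[51,6],[53,5],[57,3],[57,4],[58,5],[62,7],[67,1],[73,6]]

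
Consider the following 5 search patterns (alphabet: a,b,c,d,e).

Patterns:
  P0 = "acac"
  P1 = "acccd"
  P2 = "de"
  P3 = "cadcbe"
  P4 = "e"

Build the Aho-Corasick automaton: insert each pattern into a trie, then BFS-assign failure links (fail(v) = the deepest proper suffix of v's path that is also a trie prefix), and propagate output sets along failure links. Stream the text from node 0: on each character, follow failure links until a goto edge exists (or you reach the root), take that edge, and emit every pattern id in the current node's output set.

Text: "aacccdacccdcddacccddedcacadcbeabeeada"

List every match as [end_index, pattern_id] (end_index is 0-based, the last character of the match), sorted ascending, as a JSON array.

Build:
Trie (insert patterns):
  n0 'ε': a→1 c→10 d→8 e→16
  n1 'a': c→2
  n2 'ac': a→3 c→5
  n3 'aca': c→4
  n4 'acac': ·  [P0 ends]
  n5 'acc': c→6
  n6 'accc': d→7
  n7 'acccd': ·  [P1 ends]
  n8 'd': e→9
  n9 'de': ·  [P2 ends]
  n10 'c': a→11
  n11 'ca': d→12
  n12 'cad': c→13
  n13 'cadc': b→14
  n14 'cadcb': e→15
  n15 'cadcbe': ·  [P3 ends]
  n16 'e': ·  [P4 ends]

Failure links (BFS by depth):
  n1('a'): parent n0 fail=0; on 'a' 0 → fail=0;  out ∅∪∅=∅
  n8('d'): parent n0 fail=0; on 'd' 0 → fail=0;  out ∅∪∅=∅
  n10('c'): parent n0 fail=0; on 'c' 0 → fail=0;  out ∅∪∅=∅
  n16('e'): parent n0 fail=0; on 'e' 0 → fail=0;  out {4}∪∅={4}
  n2('ac'): parent n1 fail=0; on 'c' 0 → fail=10;  out ∅∪∅=∅
  n9('de'): parent n8 fail=0; on 'e' 0 → fail=16;  out {2}∪{4}={2,4}
  n11('ca'): parent n10 fail=0; on 'a' 0 → fail=1;  out ∅∪∅=∅
  n3('aca'): parent n2 fail=10; on 'a' 10 → fail=11;  out ∅∪∅=∅
  n5('acc'): parent n2 fail=10; on 'c' 10→0 → fail=10;  out ∅∪∅=∅
  n12('cad'): parent n11 fail=1; on 'd' 1→0 → fail=8;  out ∅∪∅=∅
  n4('acac'): parent n3 fail=11; on 'c' 11→1 → fail=2;  out {0}∪∅={0}
  n6('accc'): parent n5 fail=10; on 'c' 10→0 → fail=10;  out ∅∪∅=∅
  n13('cadc'): parent n12 fail=8; on 'c' 8→0 → fail=10;  out ∅∪∅=∅
  n7('acccd'): parent n6 fail=10; on 'd' 10→0 → fail=8;  out {1}∪∅={1}
  n14('cadcb'): parent n13 fail=10; on 'b' 10→0 → fail=0;  out ∅∪∅=∅
  n15('cadcbe'): parent n14 fail=0; on 'e' 0 → fail=16;  out {3}∪{4}={3,4}

Scan:
pos 0 'a': at 1
pos 1 'a': at 1 ·f
pos 2 'c': at 2
pos 3 'c': at 5
pos 4 'c': at 6
pos 5 'd': at 7  → match P1@[1:5]
pos 6 'a': at 1 ·f
pos 7 'c': at 2
pos 8 'c': at 5
pos 9 'c': at 6
pos 10 'd': at 7  → match P1@[6:10]
pos 11 'c': at 10 ·f
pos 12 'd': at 8 ·f
pos 13 'd': at 8 ·f
pos 14 'a': at 1 ·f
pos 15 'c': at 2
pos 16 'c': at 5
pos 17 'c': at 6
pos 18 'd': at 7  → match P1@[14:18]
pos 19 'd': at 8 ·f
pos 20 'e': at 9  → match P2@[19:20],P4@[20:20]
pos 21 'd': at 8 ·f
pos 22 'c': at 10 ·f
pos 23 'a': at 11
pos 24 'c': at 2 ·f
pos 25 'a': at 3
pos 26 'd': at 12 ·f
pos 27 'c': at 13
pos 28 'b': at 14
pos 29 'e': at 15  → match P3@[24:29],P4@[29:29]
pos 30 'a': at 1 ·f
pos 31 'b': at 0 ·f
pos 32 'e': at 16  → match P4@[32:32]
pos 33 'e': at 16 ·f  → match P4@[33:33]
pos 34 'a': at 1 ·f
pos 35 'd': at 8 ·f
pos 36 'a': at 1 ·f

Result: [[5,1],[10,1],[18,1],[20,2],[20,4],[29,3],[29,4],[32,4],[33,4]]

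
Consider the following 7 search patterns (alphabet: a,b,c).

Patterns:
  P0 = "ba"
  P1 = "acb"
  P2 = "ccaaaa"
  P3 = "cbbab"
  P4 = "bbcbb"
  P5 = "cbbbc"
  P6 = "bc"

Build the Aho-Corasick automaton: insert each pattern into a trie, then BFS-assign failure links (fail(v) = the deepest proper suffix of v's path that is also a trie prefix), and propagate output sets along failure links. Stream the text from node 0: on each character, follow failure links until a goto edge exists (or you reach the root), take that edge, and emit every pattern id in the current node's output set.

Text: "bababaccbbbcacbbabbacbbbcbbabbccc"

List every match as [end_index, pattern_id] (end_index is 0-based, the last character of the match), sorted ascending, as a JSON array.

Build:
Trie nodes:
  n0 'ε': a→3 b→1 c→6
  n1 'b': a→2 b→16 c→22
  n2 'ba': ·  [P0 ends]
  n3 'a': c→4
  n4 'ac': b→5
  n5 'acb': ·  [P1 ends]
  n6 'c': b→12 c→7
  n7 'cc': a→8
  n8 'cca': a→9
  n9 'ccaa': a→10
  n10 'ccaaa': a→11
  n11 'ccaaaa': ·  [P2 ends]
  n12 'cb': b→13
  n13 'cbb': a→14 b→20
  n14 'cbba': b→15
  n15 'cbbab': ·  [P3 ends]
  n16 'bb': c→17
  n17 'bbc': b→18
  n18 'bbcb': b→19
  n19 'bbcbb': ·  [P4 ends]
  n20 'cbbb': c→21
  n21 'cbbbc': ·  [P5 ends]
  n22 'bc': ·  [P6 ends]

Failure links (BFS by depth):
  fail(1) 'b': from fail(0)=0 chase 'b': 0 ⇒ 0;  out=∅∪out(0)=∅
  fail(3) 'a': from fail(0)=0 chase 'a': 0 ⇒ 0;  out=∅∪out(0)=∅
  fail(6) 'c': from fail(0)=0 chase 'c': 0 ⇒ 0;  out=∅∪out(0)=∅
  fail(2) 'ba': from fail(1)=0 chase 'a': 0 ⇒ 3;  out={0}∪out(3)={0}
  fail(4) 'ac': from fail(3)=0 chase 'c': 0 ⇒ 6;  out=∅∪out(6)=∅
  fail(7) 'cc': from fail(6)=0 chase 'c': 0 ⇒ 6;  out=∅∪out(6)=∅
  fail(12) 'cb': from fail(6)=0 chase 'b': 0 ⇒ 1;  out=∅∪out(1)=∅
  fail(16) 'bb': from fail(1)=0 chase 'b': 0 ⇒ 1;  out=∅∪out(1)=∅
  fail(22) 'bc': from fail(1)=0 chase 'c': 0 ⇒ 6;  out={6}∪out(6)={6}
  fail(5) 'acb': from fail(4)=6 chase 'b': 6 ⇒ 12;  out={1}∪out(12)={1}
  fail(8) 'cca': from fail(7)=6 chase 'a': 6→0 ⇒ 3;  out=∅∪out(3)=∅
  fail(13) 'cbb': from fail(12)=1 chase 'b': 1 ⇒ 16;  out=∅∪out(16)=∅
  fail(17) 'bbc': from fail(16)=1 chase 'c': 1 ⇒ 22;  out=∅∪out(22)={6}
  fail(9) 'ccaa': from fail(8)=3 chase 'a': 3→0 ⇒ 3;  out=∅∪out(3)=∅
  fail(14) 'cbba': from fail(13)=16 chase 'a': 16→1 ⇒ 2;  out=∅∪out(2)={0}
  fail(18) 'bbcb': from fail(17)=22 chase 'b': 22→6 ⇒ 12;  out=∅∪out(12)=∅
  fail(20) 'cbbb': from fail(13)=16 chase 'b': 16→1 ⇒ 16;  out=∅∪out(16)=∅
  fail(10) 'ccaaa': from fail(9)=3 chase 'a': 3→0 ⇒ 3;  out=∅∪out(3)=∅
  fail(15) 'cbbab': from fail(14)=2 chase 'b': 2→3→0 ⇒ 1;  out={3}∪out(1)={3}
  fail(19) 'bbcbb': from fail(18)=12 chase 'b': 12 ⇒ 13;  out={4}∪out(13)={4}
  fail(21) 'cbbbc': from fail(20)=16 chase 'c': 16 ⇒ 17;  out={5}∪out(17)={5,6}
  fail(11) 'ccaaaa': from fail(10)=3 chase 'a': 3→0 ⇒ 3;  out={2}∪out(3)={2}

Text stream:
pos 0 'b': at 1
pos 1 'a': at 2  emit P0@[0:1]
pos 2 'b': at 1 (fail-walked)
pos 3 'a': at 2  emit P0@[2:3]
pos 4 'b': at 1 (fail-walked)
pos 5 'a': at 2  emit P0@[4:5]
pos 6 'c': at 4 (fail-walked)
pos 7 'c': at 7 (fail-walked)
pos 8 'b': at 12 (fail-walked)
pos 9 'b': at 13
pos 10 'b': at 20
pos 11 'c': at 21  emit P5@[7:11],P6@[10:11]
pos 12 'a': at 3 (fail-walked)
pos 13 'c': at 4
pos 14 'b': at 5  emit P1@[12:14]
pos 15 'b': at 13 (fail-walked)
pos 16 'a': at 14  emit P0@[15:16]
pos 17 'b': at 15  emit P3@[13:17]
pos 18 'b': at 16 (fail-walked)
pos 19 'a': at 2 (fail-walked)  emit P0@[18:19]
pos 20 'c': at 4 (fail-walked)
pos 21 'b': at 5  emit P1@[19:21]
pos 22 'b': at 13 (fail-walked)
pos 23 'b': at 20
pos 24 'c': at 21  emit P5@[20:24],P6@[23:24]
pos 25 'b': at 18 (fail-walked)
pos 26 'b': at 19  emit P4@[22:26]
pos 27 'a': at 14 (fail-walked)  emit P0@[26:27]
pos 28 'b': at 15  emit P3@[24:28]
pos 29 'b': at 16 (fail-walked)
pos 30 'c': at 17  emit P6@[29:30]
pos 31 'c': at 7 (fail-walked)
pos 32 'c': at 7 (fail-walked)

Matches: [[1,0],[3,0],[5,0],[11,5],[11,6],[14,1],[16,0],[17,3],[19,0],[21,1],[24,5],[24,6],[26,4],[27,0],[28,3],[30,6]]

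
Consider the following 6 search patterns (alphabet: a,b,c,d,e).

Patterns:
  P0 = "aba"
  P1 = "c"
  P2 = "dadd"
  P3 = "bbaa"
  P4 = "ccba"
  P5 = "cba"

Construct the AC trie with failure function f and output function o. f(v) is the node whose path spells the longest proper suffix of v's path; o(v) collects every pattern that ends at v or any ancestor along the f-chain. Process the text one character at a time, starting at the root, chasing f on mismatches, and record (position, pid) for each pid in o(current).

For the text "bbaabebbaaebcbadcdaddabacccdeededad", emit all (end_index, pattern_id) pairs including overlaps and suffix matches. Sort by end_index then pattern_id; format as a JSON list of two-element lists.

Build:
Trie (insert patterns):
  n0 'ε': a→1 b→9 c→4 d→5
  n1 'a': b→2
  n2 'ab': a→3
  n3 'aba': ·  [P0 ends]
  n4 'c': b→16 c→13  [P1 ends]
  n5 'd': a→6
  n6 'da': d→7
  n7 'dad': d→8
  n8 'dadd': ·  [P2 ends]
  n9 'b': b→10
  n10 'bb': a→11
  n11 'bba': a→12
  n12 'bbaa': ·  [P3 ends]
  n13 'cc': b→14
  n14 'ccb': a→15
  n15 'ccba': ·  [P4 ends]
  n16 'cb': a→17
  n17 'cba': ·  [P5 ends]

Failure links (BFS by depth):
  fail(1) 'a': from fail(0)=0 chase 'a': 0 ⇒ 0;  out=∅∪out(0)=∅
  fail(4) 'c': from fail(0)=0 chase 'c': 0 ⇒ 0;  out={1}∪out(0)={1}
  fail(5) 'd': from fail(0)=0 chase 'd': 0 ⇒ 0;  out=∅∪out(0)=∅
  fail(9) 'b': from fail(0)=0 chase 'b': 0 ⇒ 0;  out=∅∪out(0)=∅
  fail(2) 'ab': from fail(1)=0 chase 'b': 0 ⇒ 9;  out=∅∪out(9)=∅
  fail(6) 'da': from fail(5)=0 chase 'a': 0 ⇒ 1;  out=∅∪out(1)=∅
  fail(10) 'bb': from fail(9)=0 chase 'b': 0 ⇒ 9;  out=∅∪out(9)=∅
  fail(13) 'cc': from fail(4)=0 chase 'c': 0 ⇒ 4;  out=∅∪out(4)={1}
  fail(16) 'cb': from fail(4)=0 chase 'b': 0 ⇒ 9;  out=∅∪out(9)=∅
  fail(3) 'aba': from fail(2)=9 chase 'a': 9→0 ⇒ 1;  out={0}∪out(1)={0}
  fail(7) 'dad': from fail(6)=1 chase 'd': 1→0 ⇒ 5;  out=∅∪out(5)=∅
  fail(11) 'bba': from fail(10)=9 chase 'a': 9→0 ⇒ 1;  out=∅∪out(1)=∅
  fail(14) 'ccb': from fail(13)=4 chase 'b': 4 ⇒ 16;  out=∅∪out(16)=∅
  fail(17) 'cba': from fail(16)=9 chase 'a': 9→0 ⇒ 1;  out={5}∪out(1)={5}
  fail(8) 'dadd': from fail(7)=5 chase 'd': 5→0 ⇒ 5;  out={2}∪out(5)={2}
  fail(12) 'bbaa': from fail(11)=1 chase 'a': 1→0 ⇒ 1;  out={3}∪out(1)={3}
  fail(15) 'ccba': from fail(14)=16 chase 'a': 16 ⇒ 17;  out={4}∪out(17)={4,5}

Text stream:
i=0 'b': node 0→9
i=1 'b': node 9→10
i=2 'a': node 10→11
i=3 'a': node 11→12  ** P3@[0:3]
i=4 'b': node 12→2 (fail-walked)
i=5 'e': node 2→0 (fail-walked)
i=6 'b': node 0→9
i=7 'b': node 9→10
i=8 'a': node 10→11
i=9 'a': node 11→12  ** P3@[6:9]
i=10 'e': node 12→0 (fail-walked)
i=11 'b': node 0→9
i=12 'c': node 9→4 (fail-walked)  ** P1@[12:12]
i=13 'b': node 4→16
i=14 'a': node 16→17  ** P5@[12:14]
i=15 'd': node 17→5 (fail-walked)
i=16 'c': node 5→4 (fail-walked)  ** P1@[16:16]
i=17 'd': node 4→5 (fail-walked)
i=18 'a': node 5→6
i=19 'd': node 6→7
i=20 'd': node 7→8  ** P2@[17:20]
i=21 'a': node 8→6 (fail-walked)
i=22 'b': node 6→2 (fail-walked)
i=23 'a': node 2→3  ** P0@[21:23]
i=24 'c': node 3→4 (fail-walked)  ** P1@[24:24]
i=25 'c': node 4→13  ** P1@[25:25]
i=26 'c': node 13→13 (fail-walked)  ** P1@[26:26]
i=27 'd': node 13→5 (fail-walked)
i=28 'e': node 5→0 (fail-walked)
i=29 'e': node 0→0
i=30 'd': node 0→5
i=31 'e': node 5→0 (fail-walked)
i=32 'd': node 0→5
i=33 'a': node 5→6
i=34 'd': node 6→7

Matches: [[3,3],[9,3],[12,1],[14,5],[16,1],[20,2],[23,0],[24,1],[25,1],[26,1]]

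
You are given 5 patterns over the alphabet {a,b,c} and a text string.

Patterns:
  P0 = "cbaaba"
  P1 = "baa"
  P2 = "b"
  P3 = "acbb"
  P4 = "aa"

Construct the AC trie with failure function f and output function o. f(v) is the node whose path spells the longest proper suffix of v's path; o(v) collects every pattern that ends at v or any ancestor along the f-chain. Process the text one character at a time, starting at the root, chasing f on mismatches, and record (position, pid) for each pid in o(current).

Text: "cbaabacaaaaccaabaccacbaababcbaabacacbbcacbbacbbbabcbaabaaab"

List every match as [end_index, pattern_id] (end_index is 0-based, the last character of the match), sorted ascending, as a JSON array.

Build automaton:
Trie (insert patterns):
  n0 'ε': a→10 b→7 c→1
  n1 'c': b→2
  n2 'cb': a→3
  n3 'cba': a→4
  n4 'cbaa': b→5
  n5 'cbaab': a→6
  n6 'cbaaba': ·  ←P0
  n7 'b': a→8  ←P2
  n8 'ba': a→9
  n9 'baa': ·  ←P1
  n10 'a': a→14 c→11
  n11 'ac': b→12
  n12 'acb': b→13
  n13 'acbb': ·  ←P3
  n14 'aa': ·  ←P4

Failure links (BFS by depth):
  n1('c'): parent n0 fail=0; on 'c' 0 → fail=0;  out ∅∪∅=∅
  n7('b'): parent n0 fail=0; on 'b' 0 → fail=0;  out {2}∪∅={2}
  n10('a'): parent n0 fail=0; on 'a' 0 → fail=0;  out ∅∪∅=∅
  n2('cb'): parent n1 fail=0; on 'b' 0 → fail=7;  out ∅∪{2}={2}
  n8('ba'): parent n7 fail=0; on 'a' 0 → fail=10;  out ∅∪∅=∅
  n11('ac'): parent n10 fail=0; on 'c' 0 → fail=1;  out ∅∪∅=∅
  n14('aa'): parent n10 fail=0; on 'a' 0 → fail=10;  out {4}∪∅={4}
  n3('cba'): parent n2 fail=7; on 'a' 7 → fail=8;  out ∅∪∅=∅
  n9('baa'): parent n8 fail=10; on 'a' 10 → fail=14;  out {1}∪{4}={1,4}
  n12('acb'): parent n11 fail=1; on 'b' 1 → fail=2;  out ∅∪{2}={2}
  n4('cbaa'): parent n3 fail=8; on 'a' 8 → fail=9;  out ∅∪{1,4}={1,4}
  n13('acbb'): parent n12 fail=2; on 'b' 2→7→0 → fail=7;  out {3}∪{2}={2,3}
  n5('cbaab'): parent n4 fail=9; on 'b' 9→14→10→0 → fail=7;  out ∅∪{2}={2}
  n6('cbaaba'): parent n5 fail=7; on 'a' 7 → fail=8;  out {0}∪∅={0}

Scan:
i=0 'c': node 0→1
i=1 'b': node 1→2  → match P2@[1:1]
i=2 'a': node 2→3
i=3 'a': node 3→4  → match P1@[1:3],P4@[2:3]
i=4 'b': node 4→5  → match P2@[4:4]
i=5 'a': node 5→6  → match P0@[0:5]
i=6 'c': node 6→11 ·f
i=7 'a': node 11→10 ·f
i=8 'a': node 10→14  → match P4@[7:8]
i=9 'a': node 14→14 ·f  → match P4@[8:9]
i=10 'a': node 14→14 ·f  → match P4@[9:10]
i=11 'c': node 14→11 ·f
i=12 'c': node 11→1 ·f
i=13 'a': node 1→10 ·f
i=14 'a': node 10→14  → match P4@[13:14]
i=15 'b': node 14→7 ·f  → match P2@[15:15]
i=16 'a': node 7→8
i=17 'c': node 8→11 ·f
i=18 'c': node 11→1 ·f
i=19 'a': node 1→10 ·f
i=20 'c': node 10→11
i=21 'b': node 11→12  → match P2@[21:21]
i=22 'a': node 12→3 ·f
i=23 'a': node 3→4  → match P1@[21:23],P4@[22:23]
i=24 'b': node 4→5  → match P2@[24:24]
i=25 'a': node 5→6  → match P0@[20:25]
i=26 'b': node 6→7 ·f  → match P2@[26:26]
i=27 'c': node 7→1 ·f
i=28 'b': node 1→2  → match P2@[28:28]
i=29 'a': node 2→3
i=30 'a': node 3→4  → match P1@[28:30],P4@[29:30]
i=31 'b': node 4→5  → match P2@[31:31]
i=32 'a': node 5→6  → match P0@[27:32]
i=33 'c': node 6→11 ·f
i=34 'a': node 11→10 ·f
i=35 'c': node 10→11
i=36 'b': node 11→12  → match P2@[36:36]
i=37 'b': node 12→13  → match P2@[37:37],P3@[34:37]
i=38 'c': node 13→1 ·f
i=39 'a': node 1→10 ·f
i=40 'c': node 10→11
i=41 'b': node 11→12  → match P2@[41:41]
i=42 'b': node 12→13  → match P2@[42:42],P3@[39:42]
i=43 'a': node 13→8 ·f
i=44 'c': node 8→11 ·f
i=45 'b': node 11→12  → match P2@[45:45]
i=46 'b': node 12→13  → match P2@[46:46],P3@[43:46]
i=47 'b': node 13→7 ·f  → match P2@[47:47]
i=48 'a': node 7→8
i=49 'b': node 8→7 ·f  → match P2@[49:49]
i=50 'c': node 7→1 ·f
i=51 'b': node 1→2  → match P2@[51:51]
i=52 'a': node 2→3
i=53 'a': node 3→4  → match P1@[51:53],P4@[52:53]
i=54 'b': node 4→5  → match P2@[54:54]
i=55 'a': node 5→6  → match P0@[50:55]
i=56 'a': node 6→9 ·f  → match P1@[54:56],P4@[55:56]
i=57 'a': node 9→14 ·f  → match P4@[56:57]
i=58 'b': node 14→7 ·f  → match P2@[58:58]

All matches (sorted): [[1,2],[3,1],[3,4],[4,2],[5,0],[8,4],[9,4],[10,4],[14,4],[15,2],[21,2],[23,1],[23,4],[24,2],[25,0],[26,2],[28,2],[30,1],[30,4],[31,2],[32,0],[36,2],[37,2],[37,3],[41,2],[42,2],[42,3],[45,2],[46,2],[46,3],[47,2],[49,2],[51,2],[53,1],[53,4],[54,2],[55,0],[56,1],[56,4],[57,4],[58,2]]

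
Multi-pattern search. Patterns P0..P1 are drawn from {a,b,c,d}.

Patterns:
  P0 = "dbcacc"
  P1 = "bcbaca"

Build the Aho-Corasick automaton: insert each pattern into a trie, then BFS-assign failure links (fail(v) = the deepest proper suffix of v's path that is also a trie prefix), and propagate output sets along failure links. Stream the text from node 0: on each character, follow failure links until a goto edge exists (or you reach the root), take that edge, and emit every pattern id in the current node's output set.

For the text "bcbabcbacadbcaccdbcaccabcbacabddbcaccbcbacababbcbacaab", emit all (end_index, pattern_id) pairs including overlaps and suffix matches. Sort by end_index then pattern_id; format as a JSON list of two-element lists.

Construct AC machine:
Trie nodes:
  n0 'ε': b→7 d→1
  n1 'd': b→2
  n2 'db': c→3
  n3 'dbc': a→4
  n4 'dbca': c→5
  n5 'dbcac': c→6
  n6 'dbcacc': ·  [P0 ends]
  n7 'b': c→8
  n8 'bc': b→9
  n9 'bcb': a→10
  n10 'bcba': c→11
  n11 'bcbac': a→12
  n12 'bcbaca': ·  [P1 ends]

BFS fail/out derivation:
  n1('d'): parent n0 fail=0; on 'd' 0 → fail=0;  out ∅∪∅=∅
  n7('b'): parent n0 fail=0; on 'b' 0 → fail=0;  out ∅∪∅=∅
  n2('db'): parent n1 fail=0; on 'b' 0 → fail=7;  out ∅∪∅=∅
  n8('bc'): parent n7 fail=0; on 'c' 0 → fail=0;  out ∅∪∅=∅
  n3('dbc'): parent n2 fail=7; on 'c' 7 → fail=8;  out ∅∪∅=∅
  n9('bcb'): parent n8 fail=0; on 'b' 0 → fail=7;  out ∅∪∅=∅
  n4('dbca'): parent n3 fail=8; on 'a' 8→0 → fail=0;  out ∅∪∅=∅
  n10('bcba'): parent n9 fail=7; on 'a' 7→0 → fail=0;  out ∅∪∅=∅
  n5('dbcac'): parent n4 fail=0; on 'c' 0 → fail=0;  out ∅∪∅=∅
  n11('bcbac'): parent n10 fail=0; on 'c' 0 → fail=0;  out ∅∪∅=∅
  n6('dbcacc'): parent n5 fail=0; on 'c' 0 → fail=0;  out {0}∪∅={0}
  n12('bcbaca'): parent n11 fail=0; on 'a' 0 → fail=0;  out {1}∪∅={1}

Text stream:
[0] read 'b'  n0⇒n7
[1] read 'c'  n7⇒n8
[2] read 'b'  n8⇒n9
[3] read 'a'  n9⇒n10
[4] read 'b'  n10⇒n7 (via fail)
[5] read 'c'  n7⇒n8
[6] read 'b'  n8⇒n9
[7] read 'a'  n9⇒n10
[8] read 'c'  n10⇒n11
[9] read 'a'  n11⇒n12  ** P1@[4:9]
[10] read 'd'  n12⇒n1 (via fail)
[11] read 'b'  n1⇒n2
[12] read 'c'  n2⇒n3
[13] read 'a'  n3⇒n4
[14] read 'c'  n4⇒n5
[15] read 'c'  n5⇒n6  ** P0@[10:15]
[16] read 'd'  n6⇒n1 (via fail)
[17] read 'b'  n1⇒n2
[18] read 'c'  n2⇒n3
[19] read 'a'  n3⇒n4
[20] read 'c'  n4⇒n5
[21] read 'c'  n5⇒n6  ** P0@[16:21]
[22] read 'a'  n6⇒n0 (via fail)
[23] read 'b'  n0⇒n7
[24] read 'c'  n7⇒n8
[25] read 'b'  n8⇒n9
[26] read 'a'  n9⇒n10
[27] read 'c'  n10⇒n11
[28] read 'a'  n11⇒n12  ** P1@[23:28]
[29] read 'b'  n12⇒n7 (via fail)
[30] read 'd'  n7⇒n1 (via fail)
[31] read 'd'  n1⇒n1 (via fail)
[32] read 'b'  n1⇒n2
[33] read 'c'  n2⇒n3
[34] read 'a'  n3⇒n4
[35] read 'c'  n4⇒n5
[36] read 'c'  n5⇒n6  ** P0@[31:36]
[37] read 'b'  n6⇒n7 (via fail)
[38] read 'c'  n7⇒n8
[39] read 'b'  n8⇒n9
[40] read 'a'  n9⇒n10
[41] read 'c'  n10⇒n11
[42] read 'a'  n11⇒n12  ** P1@[37:42]
[43] read 'b'  n12⇒n7 (via fail)
[44] read 'a'  n7⇒n0 (via fail)
[45] read 'b'  n0⇒n7
[46] read 'b'  n7⇒n7 (via fail)
[47] read 'c'  n7⇒n8
[48] read 'b'  n8⇒n9
[49] read 'a'  n9⇒n10
[50] read 'c'  n10⇒n11
[51] read 'a'  n11⇒n12  ** P1@[46:51]
[52] read 'a'  n12⇒n0 (via fail)
[53] read 'b'  n0⇒n7

Result: [[9,1],[15,0],[21,0],[28,1],[36,0],[42,1],[51,1]]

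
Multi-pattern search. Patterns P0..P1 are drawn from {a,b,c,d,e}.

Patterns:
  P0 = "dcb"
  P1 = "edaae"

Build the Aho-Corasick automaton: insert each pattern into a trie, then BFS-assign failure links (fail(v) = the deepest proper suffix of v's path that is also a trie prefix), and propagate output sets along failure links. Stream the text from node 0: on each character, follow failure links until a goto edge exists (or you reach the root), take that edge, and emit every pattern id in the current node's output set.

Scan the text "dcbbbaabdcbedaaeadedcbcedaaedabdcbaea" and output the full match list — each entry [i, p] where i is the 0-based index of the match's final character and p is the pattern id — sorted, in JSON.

Build:
Trie (insert patterns):
  0='ε' goto d→1 e→4
  1='d' goto c→2
  2='dc' goto b→3
  3='dcb' goto ·  ←P0
  4='e' goto d→5
  5='ed' goto a→6
  6='eda' goto a→7
  7='edaa' goto e→8
  8='edaae' goto ·  ←P1

BFS fail/out derivation:
  n1('d'): parent n0 fail=0; on 'd' 0 → fail=0;  out ∅∪∅=∅
  n4('e'): parent n0 fail=0; on 'e' 0 → fail=0;  out ∅∪∅=∅
  n2('dc'): parent n1 fail=0; on 'c' 0 → fail=0;  out ∅∪∅=∅
  n5('ed'): parent n4 fail=0; on 'd' 0 → fail=1;  out ∅∪∅=∅
  n3('dcb'): parent n2 fail=0; on 'b' 0 → fail=0;  out {0}∪∅={0}
  n6('eda'): parent n5 fail=1; on 'a' 1→0 → fail=0;  out ∅∪∅=∅
  n7('edaa'): parent n6 fail=0; on 'a' 0 → fail=0;  out ∅∪∅=∅
  n8('edaae'): parent n7 fail=0; on 'e' 0 → fail=4;  out {1}∪∅={1}

Scan:
pos 0 'd': at 1
pos 1 'c': at 2
pos 2 'b': at 3  → match P0@[0:2]
pos 3 'b': at 0 (via fail)
pos 4 'b': at 0
pos 5 'a': at 0
pos 6 'a': at 0
pos 7 'b': at 0
pos 8 'd': at 1
pos 9 'c': at 2
pos 10 'b': at 3  → match P0@[8:10]
pos 11 'e': at 4 (via fail)
pos 12 'd': at 5
pos 13 'a': at 6
pos 14 'a': at 7
pos 15 'e': at 8  → match P1@[11:15]
pos 16 'a': at 0 (via fail)
pos 17 'd': at 1
pos 18 'e': at 4 (via fail)
pos 19 'd': at 5
pos 20 'c': at 2 (via fail)
pos 21 'b': at 3  → match P0@[19:21]
pos 22 'c': at 0 (via fail)
pos 23 'e': at 4
pos 24 'd': at 5
pos 25 'a': at 6
pos 26 'a': at 7
pos 27 'e': at 8  → match P1@[23:27]
pos 28 'd': at 5 (via fail)
pos 29 'a': at 6
pos 30 'b': at 0 (via fail)
pos 31 'd': at 1
pos 32 'c': at 2
pos 33 'b': at 3  → match P0@[31:33]
pos 34 'a': at 0 (via fail)
pos 35 'e': at 4
pos 36 'a': at 0 (via fail)

Result: [[2,0],[10,0],[15,1],[21,0],[27,1],[33,0]]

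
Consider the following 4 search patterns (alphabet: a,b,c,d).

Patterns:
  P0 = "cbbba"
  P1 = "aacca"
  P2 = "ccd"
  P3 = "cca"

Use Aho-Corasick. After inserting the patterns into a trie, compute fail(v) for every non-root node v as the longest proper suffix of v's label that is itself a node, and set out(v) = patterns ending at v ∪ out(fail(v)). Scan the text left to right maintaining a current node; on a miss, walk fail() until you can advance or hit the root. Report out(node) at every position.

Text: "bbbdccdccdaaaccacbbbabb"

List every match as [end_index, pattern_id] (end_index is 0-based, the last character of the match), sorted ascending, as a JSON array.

Construct AC machine:
Trie nodes:
  n0 'ε': a→6 c→1
  n1 'c': b→2 c→11
  n2 'cb': b→3
  n3 'cbb': b→4
  n4 'cbbb': a→5
  n5 'cbbba': ·  ←P0
  n6 'a': a→7
  n7 'aa': c→8
  n8 'aac': c→9
  n9 'aacc': a→10
  n10 'aacca': ·  ←P1
  n11 'cc': a→13 d→12
  n12 'ccd': ·  ←P2
  n13 'cca': ·  ←P3

Failure links (BFS by depth):
  fail(1) 'c': from fail(0)=0 chase 'c': 0 ⇒ 0;  out=∅∪out(0)=∅
  fail(6) 'a': from fail(0)=0 chase 'a': 0 ⇒ 0;  out=∅∪out(0)=∅
  fail(2) 'cb': from fail(1)=0 chase 'b': 0 ⇒ 0;  out=∅∪out(0)=∅
  fail(7) 'aa': from fail(6)=0 chase 'a': 0 ⇒ 6;  out=∅∪out(6)=∅
  fail(11) 'cc': from fail(1)=0 chase 'c': 0 ⇒ 1;  out=∅∪out(1)=∅
  fail(3) 'cbb': from fail(2)=0 chase 'b': 0 ⇒ 0;  out=∅∪out(0)=∅
  fail(8) 'aac': from fail(7)=6 chase 'c': 6→0 ⇒ 1;  out=∅∪out(1)=∅
  fail(12) 'ccd': from fail(11)=1 chase 'd': 1→0 ⇒ 0;  out={2}∪out(0)={2}
  fail(13) 'cca': from fail(11)=1 chase 'a': 1→0 ⇒ 6;  out={3}∪out(6)={3}
  fail(4) 'cbbb': from fail(3)=0 chase 'b': 0 ⇒ 0;  out=∅∪out(0)=∅
  fail(9) 'aacc': from fail(8)=1 chase 'c': 1 ⇒ 11;  out=∅∪out(11)=∅
  fail(5) 'cbbba': from fail(4)=0 chase 'a': 0 ⇒ 6;  out={0}∪out(6)={0}
  fail(10) 'aacca': from fail(9)=11 chase 'a': 11 ⇒ 13;  out={1}∪out(13)={1,3}

Run:
i=0 'b': node 0→0
i=1 'b': node 0→0
i=2 'b': node 0→0
i=3 'd': node 0→0
i=4 'c': node 0→1
i=5 'c': node 1→11
i=6 'd': node 11→12  → match P2@[4:6]
i=7 'c': node 12→1 ·f
i=8 'c': node 1→11
i=9 'd': node 11→12  → match P2@[7:9]
i=10 'a': node 12→6 ·f
i=11 'a': node 6→7
i=12 'a': node 7→7 ·f
i=13 'c': node 7→8
i=14 'c': node 8→9
i=15 'a': node 9→10  → match P1@[11:15],P3@[13:15]
i=16 'c': node 10→1 ·f
i=17 'b': node 1→2
i=18 'b': node 2→3
i=19 'b': node 3→4
i=20 'a': node 4→5  → match P0@[16:20]
i=21 'b': node 5→0 ·f
i=22 'b': node 0→0

Result: [[6,2],[9,2],[15,1],[15,3],[20,0]]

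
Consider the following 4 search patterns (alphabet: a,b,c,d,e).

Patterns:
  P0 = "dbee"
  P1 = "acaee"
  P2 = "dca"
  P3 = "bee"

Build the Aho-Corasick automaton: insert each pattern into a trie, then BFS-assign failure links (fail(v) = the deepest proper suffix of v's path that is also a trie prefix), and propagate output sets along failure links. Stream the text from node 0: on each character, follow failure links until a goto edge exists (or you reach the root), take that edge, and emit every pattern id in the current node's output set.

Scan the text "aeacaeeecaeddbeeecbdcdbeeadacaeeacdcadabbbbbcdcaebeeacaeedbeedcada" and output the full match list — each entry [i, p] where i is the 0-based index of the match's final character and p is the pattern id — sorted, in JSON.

Build automaton:
Trie nodes:
  n0 'ε': a→5 b→12 d→1
  n1 'd': b→2 c→10
  n2 'db': e→3
  n3 'dbe': e→4
  n4 'dbee': ·  [P0 ends]
  n5 'a': c→6
  n6 'ac': a→7
  n7 'aca': e→8
  n8 'acae': e→9
  n9 'acaee': ·  [P1 ends]
  n10 'dc': a→11
  n11 'dca': ·  [P2 ends]
  n12 'b': e→13
  n13 'be': e→14
  n14 'bee': ·  [P3 ends]

Failure links (BFS by depth):
  fail(1) 'd': from fail(0)=0 chase 'd': 0 ⇒ 0;  out=∅∪out(0)=∅
  fail(5) 'a': from fail(0)=0 chase 'a': 0 ⇒ 0;  out=∅∪out(0)=∅
  fail(12) 'b': from fail(0)=0 chase 'b': 0 ⇒ 0;  out=∅∪out(0)=∅
  fail(2) 'db': from fail(1)=0 chase 'b': 0 ⇒ 12;  out=∅∪out(12)=∅
  fail(6) 'ac': from fail(5)=0 chase 'c': 0 ⇒ 0;  out=∅∪out(0)=∅
  fail(10) 'dc': from fail(1)=0 chase 'c': 0 ⇒ 0;  out=∅∪out(0)=∅
  fail(13) 'be': from fail(12)=0 chase 'e': 0 ⇒ 0;  out=∅∪out(0)=∅
  fail(3) 'dbe': from fail(2)=12 chase 'e': 12 ⇒ 13;  out=∅∪out(13)=∅
  fail(7) 'aca': from fail(6)=0 chase 'a': 0 ⇒ 5;  out=∅∪out(5)=∅
  fail(11) 'dca': from fail(10)=0 chase 'a': 0 ⇒ 5;  out={2}∪out(5)={2}
  fail(14) 'bee': from fail(13)=0 chase 'e': 0 ⇒ 0;  out={3}∪out(0)={3}
  fail(4) 'dbee': from fail(3)=13 chase 'e': 13 ⇒ 14;  out={0}∪out(14)={0,3}
  fail(8) 'acae': from fail(7)=5 chase 'e': 5→0 ⇒ 0;  out=∅∪out(0)=∅
  fail(9) 'acaee': from fail(8)=0 chase 'e': 0 ⇒ 0;  out={1}∪out(0)={1}

Scan:
pos 0 'a': at 5
pos 1 'e': at 0 (via fail)
pos 2 'a': at 5
pos 3 'c': at 6
pos 4 'a': at 7
pos 5 'e': at 8
pos 6 'e': at 9  emit P1@[2:6]
pos 7 'e': at 0 (via fail)
pos 8 'c': at 0
pos 9 'a': at 5
pos 10 'e': at 0 (via fail)
pos 11 'd': at 1
pos 12 'd': at 1 (via fail)
pos 13 'b': at 2
pos 14 'e': at 3
pos 15 'e': at 4  emit P0@[12:15],P3@[13:15]
pos 16 'e': at 0 (via fail)
pos 17 'c': at 0
pos 18 'b': at 12
pos 19 'd': at 1 (via fail)
pos 20 'c': at 10
pos 21 'd': at 1 (via fail)
pos 22 'b': at 2
pos 23 'e': at 3
pos 24 'e': at 4  emit P0@[21:24],P3@[22:24]
pos 25 'a': at 5 (via fail)
pos 26 'd': at 1 (via fail)
pos 27 'a': at 5 (via fail)
pos 28 'c': at 6
pos 29 'a': at 7
pos 30 'e': at 8
pos 31 'e': at 9  emit P1@[27:31]
pos 32 'a': at 5 (via fail)
pos 33 'c': at 6
pos 34 'd': at 1 (via fail)
pos 35 'c': at 10
pos 36 'a': at 11  emit P2@[34:36]
pos 37 'd': at 1 (via fail)
pos 38 'a': at 5 (via fail)
pos 39 'b': at 12 (via fail)
pos 40 'b': at 12 (via fail)
pos 41 'b': at 12 (via fail)
pos 42 'b': at 12 (via fail)
pos 43 'b': at 12 (via fail)
pos 44 'c': at 0 (via fail)
pos 45 'd': at 1
pos 46 'c': at 10
pos 47 'a': at 11  emit P2@[45:47]
pos 48 'e': at 0 (via fail)
pos 49 'b': at 12
pos 50 'e': at 13
pos 51 'e': at 14  emit P3@[49:51]
pos 52 'a': at 5 (via fail)
pos 53 'c': at 6
pos 54 'a': at 7
pos 55 'e': at 8
pos 56 'e': at 9  emit P1@[52:56]
pos 57 'd': at 1 (via fail)
pos 58 'b': at 2
pos 59 'e': at 3
pos 60 'e': at 4  emit P0@[57:60],P3@[58:60]
pos 61 'd': at 1 (via fail)
pos 62 'c': at 10
pos 63 'a': at 11  emit P2@[61:63]
pos 64 'd': at 1 (via fail)
pos 65 'a': at 5 (via fail)

All matches (sorted): [[6,1],[15,0],[15,3],[24,0],[24,3],[31,1],[36,2],[47,2],[51,3],[56,1],[60,0],[60,3],[63,2]]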